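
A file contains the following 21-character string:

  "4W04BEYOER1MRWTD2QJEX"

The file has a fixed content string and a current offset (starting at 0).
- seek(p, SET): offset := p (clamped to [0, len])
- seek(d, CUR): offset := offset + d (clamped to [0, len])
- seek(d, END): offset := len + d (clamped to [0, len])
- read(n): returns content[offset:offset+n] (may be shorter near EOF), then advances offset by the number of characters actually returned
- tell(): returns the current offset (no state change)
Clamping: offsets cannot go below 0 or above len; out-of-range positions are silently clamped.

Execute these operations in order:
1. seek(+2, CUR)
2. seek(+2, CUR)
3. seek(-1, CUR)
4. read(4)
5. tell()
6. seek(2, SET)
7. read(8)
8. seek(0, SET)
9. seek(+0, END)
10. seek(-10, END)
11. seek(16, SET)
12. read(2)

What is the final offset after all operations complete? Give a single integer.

After 1 (seek(+2, CUR)): offset=2
After 2 (seek(+2, CUR)): offset=4
After 3 (seek(-1, CUR)): offset=3
After 4 (read(4)): returned '4BEY', offset=7
After 5 (tell()): offset=7
After 6 (seek(2, SET)): offset=2
After 7 (read(8)): returned '04BEYOER', offset=10
After 8 (seek(0, SET)): offset=0
After 9 (seek(+0, END)): offset=21
After 10 (seek(-10, END)): offset=11
After 11 (seek(16, SET)): offset=16
After 12 (read(2)): returned '2Q', offset=18

Answer: 18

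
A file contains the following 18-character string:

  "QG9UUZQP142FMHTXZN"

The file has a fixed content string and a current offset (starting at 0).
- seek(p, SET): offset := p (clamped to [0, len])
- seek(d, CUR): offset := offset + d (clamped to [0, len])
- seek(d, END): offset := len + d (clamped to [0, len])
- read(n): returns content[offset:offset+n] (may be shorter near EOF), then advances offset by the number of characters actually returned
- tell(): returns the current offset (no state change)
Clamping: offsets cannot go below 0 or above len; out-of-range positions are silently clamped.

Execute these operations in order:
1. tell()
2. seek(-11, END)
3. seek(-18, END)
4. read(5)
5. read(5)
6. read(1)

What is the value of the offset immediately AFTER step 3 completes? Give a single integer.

Answer: 0

Derivation:
After 1 (tell()): offset=0
After 2 (seek(-11, END)): offset=7
After 3 (seek(-18, END)): offset=0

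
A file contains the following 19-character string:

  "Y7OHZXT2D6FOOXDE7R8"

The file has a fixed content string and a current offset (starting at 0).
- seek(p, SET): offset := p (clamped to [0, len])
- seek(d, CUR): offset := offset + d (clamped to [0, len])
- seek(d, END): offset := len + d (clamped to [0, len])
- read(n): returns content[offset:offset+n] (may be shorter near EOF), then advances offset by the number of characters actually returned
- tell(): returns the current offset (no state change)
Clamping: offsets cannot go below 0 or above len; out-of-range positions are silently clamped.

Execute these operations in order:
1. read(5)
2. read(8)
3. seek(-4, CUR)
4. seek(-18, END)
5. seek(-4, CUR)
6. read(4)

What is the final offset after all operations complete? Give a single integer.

After 1 (read(5)): returned 'Y7OHZ', offset=5
After 2 (read(8)): returned 'XT2D6FOO', offset=13
After 3 (seek(-4, CUR)): offset=9
After 4 (seek(-18, END)): offset=1
After 5 (seek(-4, CUR)): offset=0
After 6 (read(4)): returned 'Y7OH', offset=4

Answer: 4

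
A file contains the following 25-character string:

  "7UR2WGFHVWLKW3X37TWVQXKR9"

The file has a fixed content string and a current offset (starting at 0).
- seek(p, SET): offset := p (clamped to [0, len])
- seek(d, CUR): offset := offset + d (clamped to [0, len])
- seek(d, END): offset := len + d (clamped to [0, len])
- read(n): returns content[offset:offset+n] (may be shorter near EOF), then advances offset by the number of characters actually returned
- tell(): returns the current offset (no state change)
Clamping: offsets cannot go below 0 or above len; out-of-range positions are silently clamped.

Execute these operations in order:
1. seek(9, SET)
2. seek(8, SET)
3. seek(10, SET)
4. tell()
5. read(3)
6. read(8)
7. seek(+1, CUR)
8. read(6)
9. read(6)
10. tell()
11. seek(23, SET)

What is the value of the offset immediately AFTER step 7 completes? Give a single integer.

Answer: 22

Derivation:
After 1 (seek(9, SET)): offset=9
After 2 (seek(8, SET)): offset=8
After 3 (seek(10, SET)): offset=10
After 4 (tell()): offset=10
After 5 (read(3)): returned 'LKW', offset=13
After 6 (read(8)): returned '3X37TWVQ', offset=21
After 7 (seek(+1, CUR)): offset=22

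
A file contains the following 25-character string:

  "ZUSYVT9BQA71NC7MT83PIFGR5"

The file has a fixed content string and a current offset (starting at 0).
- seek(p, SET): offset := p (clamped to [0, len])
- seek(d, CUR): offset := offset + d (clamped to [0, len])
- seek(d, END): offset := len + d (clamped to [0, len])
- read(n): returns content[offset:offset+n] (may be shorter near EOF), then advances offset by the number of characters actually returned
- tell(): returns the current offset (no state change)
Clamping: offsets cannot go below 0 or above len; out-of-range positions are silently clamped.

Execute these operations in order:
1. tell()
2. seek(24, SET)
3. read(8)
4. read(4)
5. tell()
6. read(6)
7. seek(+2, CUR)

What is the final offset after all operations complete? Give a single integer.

After 1 (tell()): offset=0
After 2 (seek(24, SET)): offset=24
After 3 (read(8)): returned '5', offset=25
After 4 (read(4)): returned '', offset=25
After 5 (tell()): offset=25
After 6 (read(6)): returned '', offset=25
After 7 (seek(+2, CUR)): offset=25

Answer: 25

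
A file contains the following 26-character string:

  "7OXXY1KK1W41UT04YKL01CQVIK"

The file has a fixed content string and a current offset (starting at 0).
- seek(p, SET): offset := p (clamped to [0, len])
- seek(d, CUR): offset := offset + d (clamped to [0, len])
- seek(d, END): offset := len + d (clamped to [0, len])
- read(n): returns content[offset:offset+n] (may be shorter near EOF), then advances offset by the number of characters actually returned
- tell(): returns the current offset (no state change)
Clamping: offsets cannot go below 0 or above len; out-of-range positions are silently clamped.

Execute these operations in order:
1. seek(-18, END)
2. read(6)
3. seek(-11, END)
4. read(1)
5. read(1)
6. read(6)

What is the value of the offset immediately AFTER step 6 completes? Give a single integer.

After 1 (seek(-18, END)): offset=8
After 2 (read(6)): returned '1W41UT', offset=14
After 3 (seek(-11, END)): offset=15
After 4 (read(1)): returned '4', offset=16
After 5 (read(1)): returned 'Y', offset=17
After 6 (read(6)): returned 'KL01CQ', offset=23

Answer: 23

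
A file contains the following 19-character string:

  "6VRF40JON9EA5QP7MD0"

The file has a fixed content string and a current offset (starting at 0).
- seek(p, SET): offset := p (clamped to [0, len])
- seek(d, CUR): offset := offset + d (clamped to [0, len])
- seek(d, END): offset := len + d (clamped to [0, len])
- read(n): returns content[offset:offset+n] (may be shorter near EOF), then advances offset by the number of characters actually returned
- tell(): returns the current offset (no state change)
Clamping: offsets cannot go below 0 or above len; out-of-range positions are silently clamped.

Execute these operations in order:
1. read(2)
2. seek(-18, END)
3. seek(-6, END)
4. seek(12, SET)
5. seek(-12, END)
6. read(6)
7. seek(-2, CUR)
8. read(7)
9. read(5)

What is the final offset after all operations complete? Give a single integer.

Answer: 19

Derivation:
After 1 (read(2)): returned '6V', offset=2
After 2 (seek(-18, END)): offset=1
After 3 (seek(-6, END)): offset=13
After 4 (seek(12, SET)): offset=12
After 5 (seek(-12, END)): offset=7
After 6 (read(6)): returned 'ON9EA5', offset=13
After 7 (seek(-2, CUR)): offset=11
After 8 (read(7)): returned 'A5QP7MD', offset=18
After 9 (read(5)): returned '0', offset=19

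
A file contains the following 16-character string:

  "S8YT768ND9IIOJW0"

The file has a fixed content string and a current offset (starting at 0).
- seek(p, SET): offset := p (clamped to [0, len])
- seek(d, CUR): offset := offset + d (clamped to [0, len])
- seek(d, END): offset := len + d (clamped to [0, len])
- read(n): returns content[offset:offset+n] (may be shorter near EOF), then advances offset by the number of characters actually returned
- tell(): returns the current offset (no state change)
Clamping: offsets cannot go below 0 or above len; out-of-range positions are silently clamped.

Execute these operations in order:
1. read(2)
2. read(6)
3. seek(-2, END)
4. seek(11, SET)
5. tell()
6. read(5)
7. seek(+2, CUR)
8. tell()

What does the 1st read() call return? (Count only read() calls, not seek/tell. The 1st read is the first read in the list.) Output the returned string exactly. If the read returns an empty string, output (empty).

Answer: S8

Derivation:
After 1 (read(2)): returned 'S8', offset=2
After 2 (read(6)): returned 'YT768N', offset=8
After 3 (seek(-2, END)): offset=14
After 4 (seek(11, SET)): offset=11
After 5 (tell()): offset=11
After 6 (read(5)): returned 'IOJW0', offset=16
After 7 (seek(+2, CUR)): offset=16
After 8 (tell()): offset=16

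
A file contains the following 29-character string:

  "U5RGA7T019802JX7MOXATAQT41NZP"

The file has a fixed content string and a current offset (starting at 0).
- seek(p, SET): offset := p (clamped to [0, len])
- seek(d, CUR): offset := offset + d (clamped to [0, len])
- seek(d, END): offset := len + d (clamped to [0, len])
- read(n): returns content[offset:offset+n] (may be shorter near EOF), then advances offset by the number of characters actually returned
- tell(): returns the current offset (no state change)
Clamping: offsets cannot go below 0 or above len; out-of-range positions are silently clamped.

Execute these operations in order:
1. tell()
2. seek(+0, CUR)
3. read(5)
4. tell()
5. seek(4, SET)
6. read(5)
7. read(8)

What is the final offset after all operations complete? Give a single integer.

Answer: 17

Derivation:
After 1 (tell()): offset=0
After 2 (seek(+0, CUR)): offset=0
After 3 (read(5)): returned 'U5RGA', offset=5
After 4 (tell()): offset=5
After 5 (seek(4, SET)): offset=4
After 6 (read(5)): returned 'A7T01', offset=9
After 7 (read(8)): returned '9802JX7M', offset=17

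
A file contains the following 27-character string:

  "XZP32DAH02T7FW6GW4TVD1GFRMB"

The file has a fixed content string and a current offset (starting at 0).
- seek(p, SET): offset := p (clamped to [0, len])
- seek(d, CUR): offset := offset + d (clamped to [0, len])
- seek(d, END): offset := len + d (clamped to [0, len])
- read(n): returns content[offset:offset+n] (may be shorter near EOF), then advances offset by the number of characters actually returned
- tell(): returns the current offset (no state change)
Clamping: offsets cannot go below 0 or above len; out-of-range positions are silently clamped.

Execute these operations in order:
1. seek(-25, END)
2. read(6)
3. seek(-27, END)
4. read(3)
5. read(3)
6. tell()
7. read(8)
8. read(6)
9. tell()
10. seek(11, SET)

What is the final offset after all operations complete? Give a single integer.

After 1 (seek(-25, END)): offset=2
After 2 (read(6)): returned 'P32DAH', offset=8
After 3 (seek(-27, END)): offset=0
After 4 (read(3)): returned 'XZP', offset=3
After 5 (read(3)): returned '32D', offset=6
After 6 (tell()): offset=6
After 7 (read(8)): returned 'AH02T7FW', offset=14
After 8 (read(6)): returned '6GW4TV', offset=20
After 9 (tell()): offset=20
After 10 (seek(11, SET)): offset=11

Answer: 11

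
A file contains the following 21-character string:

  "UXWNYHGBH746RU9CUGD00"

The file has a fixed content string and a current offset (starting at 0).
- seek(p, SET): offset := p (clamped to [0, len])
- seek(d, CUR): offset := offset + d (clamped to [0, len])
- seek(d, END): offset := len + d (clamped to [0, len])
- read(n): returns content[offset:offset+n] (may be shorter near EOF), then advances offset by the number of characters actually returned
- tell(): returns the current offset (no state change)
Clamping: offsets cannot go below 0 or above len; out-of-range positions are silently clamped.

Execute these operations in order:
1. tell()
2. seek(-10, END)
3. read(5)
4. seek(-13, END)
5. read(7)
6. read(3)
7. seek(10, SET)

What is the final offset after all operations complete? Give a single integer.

Answer: 10

Derivation:
After 1 (tell()): offset=0
After 2 (seek(-10, END)): offset=11
After 3 (read(5)): returned '6RU9C', offset=16
After 4 (seek(-13, END)): offset=8
After 5 (read(7)): returned 'H746RU9', offset=15
After 6 (read(3)): returned 'CUG', offset=18
After 7 (seek(10, SET)): offset=10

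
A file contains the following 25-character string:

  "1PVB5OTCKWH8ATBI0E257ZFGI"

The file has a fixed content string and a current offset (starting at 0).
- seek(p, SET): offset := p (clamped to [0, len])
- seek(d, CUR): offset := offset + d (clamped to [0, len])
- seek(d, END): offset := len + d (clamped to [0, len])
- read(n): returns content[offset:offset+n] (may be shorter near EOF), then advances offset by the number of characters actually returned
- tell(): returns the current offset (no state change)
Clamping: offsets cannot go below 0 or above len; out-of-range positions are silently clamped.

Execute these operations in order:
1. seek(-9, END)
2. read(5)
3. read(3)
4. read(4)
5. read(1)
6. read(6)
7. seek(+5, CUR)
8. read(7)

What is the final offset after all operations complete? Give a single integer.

After 1 (seek(-9, END)): offset=16
After 2 (read(5)): returned '0E257', offset=21
After 3 (read(3)): returned 'ZFG', offset=24
After 4 (read(4)): returned 'I', offset=25
After 5 (read(1)): returned '', offset=25
After 6 (read(6)): returned '', offset=25
After 7 (seek(+5, CUR)): offset=25
After 8 (read(7)): returned '', offset=25

Answer: 25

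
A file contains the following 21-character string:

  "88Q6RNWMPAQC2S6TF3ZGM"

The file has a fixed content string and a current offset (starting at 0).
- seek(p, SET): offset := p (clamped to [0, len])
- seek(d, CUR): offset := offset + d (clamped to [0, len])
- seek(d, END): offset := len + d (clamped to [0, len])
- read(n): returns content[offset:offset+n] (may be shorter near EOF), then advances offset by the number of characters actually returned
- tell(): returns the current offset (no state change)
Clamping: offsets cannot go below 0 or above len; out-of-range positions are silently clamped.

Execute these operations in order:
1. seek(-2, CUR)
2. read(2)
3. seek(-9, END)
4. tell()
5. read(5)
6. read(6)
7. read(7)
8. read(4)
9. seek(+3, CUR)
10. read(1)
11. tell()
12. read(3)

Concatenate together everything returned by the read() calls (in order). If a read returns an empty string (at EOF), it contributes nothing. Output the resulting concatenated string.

Answer: 882S6TF3ZGM

Derivation:
After 1 (seek(-2, CUR)): offset=0
After 2 (read(2)): returned '88', offset=2
After 3 (seek(-9, END)): offset=12
After 4 (tell()): offset=12
After 5 (read(5)): returned '2S6TF', offset=17
After 6 (read(6)): returned '3ZGM', offset=21
After 7 (read(7)): returned '', offset=21
After 8 (read(4)): returned '', offset=21
After 9 (seek(+3, CUR)): offset=21
After 10 (read(1)): returned '', offset=21
After 11 (tell()): offset=21
After 12 (read(3)): returned '', offset=21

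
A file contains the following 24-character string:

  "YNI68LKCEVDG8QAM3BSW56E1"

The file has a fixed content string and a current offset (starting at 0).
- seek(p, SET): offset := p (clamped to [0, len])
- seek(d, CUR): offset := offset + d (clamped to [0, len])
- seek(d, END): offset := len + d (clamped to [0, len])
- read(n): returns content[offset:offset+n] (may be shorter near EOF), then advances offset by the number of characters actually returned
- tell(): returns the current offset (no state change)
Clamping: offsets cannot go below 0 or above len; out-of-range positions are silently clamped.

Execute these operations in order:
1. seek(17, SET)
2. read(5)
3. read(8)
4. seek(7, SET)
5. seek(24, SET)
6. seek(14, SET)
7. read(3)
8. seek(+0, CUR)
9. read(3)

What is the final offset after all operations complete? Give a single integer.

After 1 (seek(17, SET)): offset=17
After 2 (read(5)): returned 'BSW56', offset=22
After 3 (read(8)): returned 'E1', offset=24
After 4 (seek(7, SET)): offset=7
After 5 (seek(24, SET)): offset=24
After 6 (seek(14, SET)): offset=14
After 7 (read(3)): returned 'AM3', offset=17
After 8 (seek(+0, CUR)): offset=17
After 9 (read(3)): returned 'BSW', offset=20

Answer: 20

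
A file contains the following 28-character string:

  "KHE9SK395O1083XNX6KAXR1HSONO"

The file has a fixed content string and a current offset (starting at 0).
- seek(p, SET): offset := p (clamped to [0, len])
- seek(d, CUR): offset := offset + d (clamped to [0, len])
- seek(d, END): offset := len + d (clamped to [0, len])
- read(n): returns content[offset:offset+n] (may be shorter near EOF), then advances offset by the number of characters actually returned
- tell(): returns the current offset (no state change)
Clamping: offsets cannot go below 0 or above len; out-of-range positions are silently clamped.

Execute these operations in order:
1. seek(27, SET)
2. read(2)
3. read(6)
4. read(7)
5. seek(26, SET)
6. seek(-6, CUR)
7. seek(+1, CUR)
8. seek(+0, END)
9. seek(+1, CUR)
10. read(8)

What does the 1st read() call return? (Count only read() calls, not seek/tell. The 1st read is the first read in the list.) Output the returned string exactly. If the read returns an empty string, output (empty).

After 1 (seek(27, SET)): offset=27
After 2 (read(2)): returned 'O', offset=28
After 3 (read(6)): returned '', offset=28
After 4 (read(7)): returned '', offset=28
After 5 (seek(26, SET)): offset=26
After 6 (seek(-6, CUR)): offset=20
After 7 (seek(+1, CUR)): offset=21
After 8 (seek(+0, END)): offset=28
After 9 (seek(+1, CUR)): offset=28
After 10 (read(8)): returned '', offset=28

Answer: O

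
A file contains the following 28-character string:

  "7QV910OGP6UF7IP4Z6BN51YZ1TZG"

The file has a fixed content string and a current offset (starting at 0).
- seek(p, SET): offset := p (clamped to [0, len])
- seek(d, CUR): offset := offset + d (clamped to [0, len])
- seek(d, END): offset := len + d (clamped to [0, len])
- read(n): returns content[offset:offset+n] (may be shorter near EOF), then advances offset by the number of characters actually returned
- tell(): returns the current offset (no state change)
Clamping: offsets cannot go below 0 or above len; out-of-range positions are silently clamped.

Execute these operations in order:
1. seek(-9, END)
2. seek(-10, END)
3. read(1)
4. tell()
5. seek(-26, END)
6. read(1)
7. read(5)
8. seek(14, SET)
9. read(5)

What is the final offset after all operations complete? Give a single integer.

Answer: 19

Derivation:
After 1 (seek(-9, END)): offset=19
After 2 (seek(-10, END)): offset=18
After 3 (read(1)): returned 'B', offset=19
After 4 (tell()): offset=19
After 5 (seek(-26, END)): offset=2
After 6 (read(1)): returned 'V', offset=3
After 7 (read(5)): returned '910OG', offset=8
After 8 (seek(14, SET)): offset=14
After 9 (read(5)): returned 'P4Z6B', offset=19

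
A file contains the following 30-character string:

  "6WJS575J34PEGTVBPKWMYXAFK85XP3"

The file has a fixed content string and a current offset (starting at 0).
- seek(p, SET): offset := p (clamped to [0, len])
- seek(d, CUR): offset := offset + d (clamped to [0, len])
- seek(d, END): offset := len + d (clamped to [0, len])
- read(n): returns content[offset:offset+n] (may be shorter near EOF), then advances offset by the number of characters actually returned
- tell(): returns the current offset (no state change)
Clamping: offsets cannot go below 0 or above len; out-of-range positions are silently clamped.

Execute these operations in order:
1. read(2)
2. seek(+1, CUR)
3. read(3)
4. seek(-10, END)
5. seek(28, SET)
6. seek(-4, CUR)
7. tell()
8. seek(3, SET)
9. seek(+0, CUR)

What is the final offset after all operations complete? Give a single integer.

Answer: 3

Derivation:
After 1 (read(2)): returned '6W', offset=2
After 2 (seek(+1, CUR)): offset=3
After 3 (read(3)): returned 'S57', offset=6
After 4 (seek(-10, END)): offset=20
After 5 (seek(28, SET)): offset=28
After 6 (seek(-4, CUR)): offset=24
After 7 (tell()): offset=24
After 8 (seek(3, SET)): offset=3
After 9 (seek(+0, CUR)): offset=3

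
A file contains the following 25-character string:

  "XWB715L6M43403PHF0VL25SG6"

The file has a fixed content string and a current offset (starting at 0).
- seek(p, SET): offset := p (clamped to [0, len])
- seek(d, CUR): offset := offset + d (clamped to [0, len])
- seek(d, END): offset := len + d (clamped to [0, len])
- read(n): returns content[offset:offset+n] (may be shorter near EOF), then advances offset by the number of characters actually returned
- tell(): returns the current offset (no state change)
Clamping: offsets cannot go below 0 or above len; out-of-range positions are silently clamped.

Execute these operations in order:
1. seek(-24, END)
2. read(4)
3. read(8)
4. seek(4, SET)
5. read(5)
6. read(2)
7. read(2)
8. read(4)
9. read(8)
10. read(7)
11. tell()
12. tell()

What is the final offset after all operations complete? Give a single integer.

After 1 (seek(-24, END)): offset=1
After 2 (read(4)): returned 'WB71', offset=5
After 3 (read(8)): returned '5L6M4340', offset=13
After 4 (seek(4, SET)): offset=4
After 5 (read(5)): returned '15L6M', offset=9
After 6 (read(2)): returned '43', offset=11
After 7 (read(2)): returned '40', offset=13
After 8 (read(4)): returned '3PHF', offset=17
After 9 (read(8)): returned '0VL25SG6', offset=25
After 10 (read(7)): returned '', offset=25
After 11 (tell()): offset=25
After 12 (tell()): offset=25

Answer: 25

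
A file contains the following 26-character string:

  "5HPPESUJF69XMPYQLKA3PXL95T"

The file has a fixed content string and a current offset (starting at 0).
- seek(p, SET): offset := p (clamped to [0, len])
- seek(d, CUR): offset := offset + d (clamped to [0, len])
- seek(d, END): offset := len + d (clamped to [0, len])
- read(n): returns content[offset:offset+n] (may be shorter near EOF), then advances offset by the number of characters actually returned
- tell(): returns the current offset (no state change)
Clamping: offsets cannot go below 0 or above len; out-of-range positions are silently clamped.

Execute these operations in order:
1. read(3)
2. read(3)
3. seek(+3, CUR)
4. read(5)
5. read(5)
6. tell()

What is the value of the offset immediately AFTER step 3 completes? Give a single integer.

After 1 (read(3)): returned '5HP', offset=3
After 2 (read(3)): returned 'PES', offset=6
After 3 (seek(+3, CUR)): offset=9

Answer: 9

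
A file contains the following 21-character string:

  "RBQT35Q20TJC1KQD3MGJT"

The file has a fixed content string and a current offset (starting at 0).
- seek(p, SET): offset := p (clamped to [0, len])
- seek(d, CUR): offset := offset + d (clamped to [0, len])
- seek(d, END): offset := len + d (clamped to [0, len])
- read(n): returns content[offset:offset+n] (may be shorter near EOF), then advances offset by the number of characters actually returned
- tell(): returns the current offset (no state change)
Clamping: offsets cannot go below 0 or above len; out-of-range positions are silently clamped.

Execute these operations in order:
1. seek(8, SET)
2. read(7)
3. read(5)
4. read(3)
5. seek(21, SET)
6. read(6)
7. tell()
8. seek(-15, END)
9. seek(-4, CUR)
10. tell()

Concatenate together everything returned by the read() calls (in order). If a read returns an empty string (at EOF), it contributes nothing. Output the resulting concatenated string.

Answer: 0TJC1KQD3MGJT

Derivation:
After 1 (seek(8, SET)): offset=8
After 2 (read(7)): returned '0TJC1KQ', offset=15
After 3 (read(5)): returned 'D3MGJ', offset=20
After 4 (read(3)): returned 'T', offset=21
After 5 (seek(21, SET)): offset=21
After 6 (read(6)): returned '', offset=21
After 7 (tell()): offset=21
After 8 (seek(-15, END)): offset=6
After 9 (seek(-4, CUR)): offset=2
After 10 (tell()): offset=2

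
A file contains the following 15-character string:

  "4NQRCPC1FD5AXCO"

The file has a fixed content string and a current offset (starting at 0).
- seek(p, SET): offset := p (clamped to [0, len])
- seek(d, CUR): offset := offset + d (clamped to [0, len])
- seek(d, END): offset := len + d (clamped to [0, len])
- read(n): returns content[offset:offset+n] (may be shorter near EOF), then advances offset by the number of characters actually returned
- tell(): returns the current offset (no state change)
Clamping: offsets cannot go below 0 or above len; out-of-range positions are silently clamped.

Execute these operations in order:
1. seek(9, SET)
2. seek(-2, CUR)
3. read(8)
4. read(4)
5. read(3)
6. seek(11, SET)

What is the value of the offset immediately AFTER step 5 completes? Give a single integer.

After 1 (seek(9, SET)): offset=9
After 2 (seek(-2, CUR)): offset=7
After 3 (read(8)): returned '1FD5AXCO', offset=15
After 4 (read(4)): returned '', offset=15
After 5 (read(3)): returned '', offset=15

Answer: 15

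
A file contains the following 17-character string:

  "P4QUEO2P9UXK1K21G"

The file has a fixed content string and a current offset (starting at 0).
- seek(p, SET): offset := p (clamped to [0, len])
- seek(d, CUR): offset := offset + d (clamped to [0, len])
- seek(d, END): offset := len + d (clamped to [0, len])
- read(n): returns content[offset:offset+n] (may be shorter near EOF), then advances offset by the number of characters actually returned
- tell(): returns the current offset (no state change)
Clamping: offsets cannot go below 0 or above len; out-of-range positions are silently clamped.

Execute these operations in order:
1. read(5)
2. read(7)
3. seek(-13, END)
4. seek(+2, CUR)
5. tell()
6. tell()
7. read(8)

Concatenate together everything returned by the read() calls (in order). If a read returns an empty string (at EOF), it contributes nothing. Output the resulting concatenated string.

After 1 (read(5)): returned 'P4QUE', offset=5
After 2 (read(7)): returned 'O2P9UXK', offset=12
After 3 (seek(-13, END)): offset=4
After 4 (seek(+2, CUR)): offset=6
After 5 (tell()): offset=6
After 6 (tell()): offset=6
After 7 (read(8)): returned '2P9UXK1K', offset=14

Answer: P4QUEO2P9UXK2P9UXK1K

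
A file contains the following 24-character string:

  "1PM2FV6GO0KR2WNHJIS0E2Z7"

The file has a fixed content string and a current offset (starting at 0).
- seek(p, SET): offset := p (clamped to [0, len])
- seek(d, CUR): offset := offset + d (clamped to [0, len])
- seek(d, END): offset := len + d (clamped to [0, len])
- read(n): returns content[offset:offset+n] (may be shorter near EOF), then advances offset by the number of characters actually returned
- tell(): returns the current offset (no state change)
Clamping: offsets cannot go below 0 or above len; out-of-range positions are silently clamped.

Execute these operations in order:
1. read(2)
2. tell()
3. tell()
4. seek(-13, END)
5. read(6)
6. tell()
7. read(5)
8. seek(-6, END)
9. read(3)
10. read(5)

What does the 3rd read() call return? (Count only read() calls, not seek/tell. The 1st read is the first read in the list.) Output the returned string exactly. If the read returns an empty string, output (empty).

Answer: IS0E2

Derivation:
After 1 (read(2)): returned '1P', offset=2
After 2 (tell()): offset=2
After 3 (tell()): offset=2
After 4 (seek(-13, END)): offset=11
After 5 (read(6)): returned 'R2WNHJ', offset=17
After 6 (tell()): offset=17
After 7 (read(5)): returned 'IS0E2', offset=22
After 8 (seek(-6, END)): offset=18
After 9 (read(3)): returned 'S0E', offset=21
After 10 (read(5)): returned '2Z7', offset=24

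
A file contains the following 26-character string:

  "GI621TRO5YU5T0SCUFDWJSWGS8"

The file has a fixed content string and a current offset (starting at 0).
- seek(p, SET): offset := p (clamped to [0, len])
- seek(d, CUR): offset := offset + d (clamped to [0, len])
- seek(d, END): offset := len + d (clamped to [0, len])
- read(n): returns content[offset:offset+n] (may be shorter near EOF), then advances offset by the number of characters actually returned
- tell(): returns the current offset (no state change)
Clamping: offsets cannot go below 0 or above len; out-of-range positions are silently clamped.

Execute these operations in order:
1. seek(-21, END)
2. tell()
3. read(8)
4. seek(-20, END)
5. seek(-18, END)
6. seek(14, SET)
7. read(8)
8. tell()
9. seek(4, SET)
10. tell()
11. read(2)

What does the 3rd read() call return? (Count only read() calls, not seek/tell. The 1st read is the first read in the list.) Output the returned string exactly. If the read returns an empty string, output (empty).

After 1 (seek(-21, END)): offset=5
After 2 (tell()): offset=5
After 3 (read(8)): returned 'TRO5YU5T', offset=13
After 4 (seek(-20, END)): offset=6
After 5 (seek(-18, END)): offset=8
After 6 (seek(14, SET)): offset=14
After 7 (read(8)): returned 'SCUFDWJS', offset=22
After 8 (tell()): offset=22
After 9 (seek(4, SET)): offset=4
After 10 (tell()): offset=4
After 11 (read(2)): returned '1T', offset=6

Answer: 1T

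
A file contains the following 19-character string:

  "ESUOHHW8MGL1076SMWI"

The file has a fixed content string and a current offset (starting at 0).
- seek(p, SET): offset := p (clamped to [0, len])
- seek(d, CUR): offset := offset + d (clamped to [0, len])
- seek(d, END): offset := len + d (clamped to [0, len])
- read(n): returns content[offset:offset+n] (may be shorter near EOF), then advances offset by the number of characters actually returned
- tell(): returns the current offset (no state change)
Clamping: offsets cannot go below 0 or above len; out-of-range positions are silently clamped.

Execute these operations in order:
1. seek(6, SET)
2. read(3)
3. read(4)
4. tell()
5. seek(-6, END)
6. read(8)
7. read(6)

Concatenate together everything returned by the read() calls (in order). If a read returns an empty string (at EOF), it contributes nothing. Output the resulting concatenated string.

Answer: W8MGL1076SMWI

Derivation:
After 1 (seek(6, SET)): offset=6
After 2 (read(3)): returned 'W8M', offset=9
After 3 (read(4)): returned 'GL10', offset=13
After 4 (tell()): offset=13
After 5 (seek(-6, END)): offset=13
After 6 (read(8)): returned '76SMWI', offset=19
After 7 (read(6)): returned '', offset=19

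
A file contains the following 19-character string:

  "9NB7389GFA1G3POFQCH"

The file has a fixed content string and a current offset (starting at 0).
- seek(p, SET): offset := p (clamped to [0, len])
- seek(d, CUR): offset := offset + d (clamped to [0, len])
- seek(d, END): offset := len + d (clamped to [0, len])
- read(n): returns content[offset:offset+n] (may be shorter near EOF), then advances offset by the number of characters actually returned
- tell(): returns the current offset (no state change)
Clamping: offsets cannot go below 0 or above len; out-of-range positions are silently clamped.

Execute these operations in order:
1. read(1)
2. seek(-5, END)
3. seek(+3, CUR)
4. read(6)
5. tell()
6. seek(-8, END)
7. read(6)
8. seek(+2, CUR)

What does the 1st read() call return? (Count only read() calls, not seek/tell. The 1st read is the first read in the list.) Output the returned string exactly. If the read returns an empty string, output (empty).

After 1 (read(1)): returned '9', offset=1
After 2 (seek(-5, END)): offset=14
After 3 (seek(+3, CUR)): offset=17
After 4 (read(6)): returned 'CH', offset=19
After 5 (tell()): offset=19
After 6 (seek(-8, END)): offset=11
After 7 (read(6)): returned 'G3POFQ', offset=17
After 8 (seek(+2, CUR)): offset=19

Answer: 9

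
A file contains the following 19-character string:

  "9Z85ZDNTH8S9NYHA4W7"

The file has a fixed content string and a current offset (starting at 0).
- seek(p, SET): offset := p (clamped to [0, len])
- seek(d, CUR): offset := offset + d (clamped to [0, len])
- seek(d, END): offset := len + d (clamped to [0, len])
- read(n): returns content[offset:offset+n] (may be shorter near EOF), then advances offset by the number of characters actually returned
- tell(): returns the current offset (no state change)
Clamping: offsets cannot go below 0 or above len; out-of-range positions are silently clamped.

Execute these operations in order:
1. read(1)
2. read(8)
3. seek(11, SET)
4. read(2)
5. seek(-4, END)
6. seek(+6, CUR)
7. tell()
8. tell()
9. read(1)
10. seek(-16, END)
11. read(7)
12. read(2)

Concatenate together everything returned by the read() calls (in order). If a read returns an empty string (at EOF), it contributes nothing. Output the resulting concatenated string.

Answer: 9Z85ZDNTH9N5ZDNTH8S9

Derivation:
After 1 (read(1)): returned '9', offset=1
After 2 (read(8)): returned 'Z85ZDNTH', offset=9
After 3 (seek(11, SET)): offset=11
After 4 (read(2)): returned '9N', offset=13
After 5 (seek(-4, END)): offset=15
After 6 (seek(+6, CUR)): offset=19
After 7 (tell()): offset=19
After 8 (tell()): offset=19
After 9 (read(1)): returned '', offset=19
After 10 (seek(-16, END)): offset=3
After 11 (read(7)): returned '5ZDNTH8', offset=10
After 12 (read(2)): returned 'S9', offset=12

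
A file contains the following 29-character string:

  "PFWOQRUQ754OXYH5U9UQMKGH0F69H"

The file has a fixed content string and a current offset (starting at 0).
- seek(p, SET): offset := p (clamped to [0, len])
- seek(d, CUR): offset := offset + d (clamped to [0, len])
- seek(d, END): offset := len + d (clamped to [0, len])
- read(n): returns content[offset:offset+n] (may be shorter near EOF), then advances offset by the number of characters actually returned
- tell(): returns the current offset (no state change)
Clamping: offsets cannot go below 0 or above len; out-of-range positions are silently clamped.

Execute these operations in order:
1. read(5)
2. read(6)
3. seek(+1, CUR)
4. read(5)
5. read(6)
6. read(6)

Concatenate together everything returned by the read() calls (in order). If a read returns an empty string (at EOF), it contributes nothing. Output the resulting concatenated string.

After 1 (read(5)): returned 'PFWOQ', offset=5
After 2 (read(6)): returned 'RUQ754', offset=11
After 3 (seek(+1, CUR)): offset=12
After 4 (read(5)): returned 'XYH5U', offset=17
After 5 (read(6)): returned '9UQMKG', offset=23
After 6 (read(6)): returned 'H0F69H', offset=29

Answer: PFWOQRUQ754XYH5U9UQMKGH0F69H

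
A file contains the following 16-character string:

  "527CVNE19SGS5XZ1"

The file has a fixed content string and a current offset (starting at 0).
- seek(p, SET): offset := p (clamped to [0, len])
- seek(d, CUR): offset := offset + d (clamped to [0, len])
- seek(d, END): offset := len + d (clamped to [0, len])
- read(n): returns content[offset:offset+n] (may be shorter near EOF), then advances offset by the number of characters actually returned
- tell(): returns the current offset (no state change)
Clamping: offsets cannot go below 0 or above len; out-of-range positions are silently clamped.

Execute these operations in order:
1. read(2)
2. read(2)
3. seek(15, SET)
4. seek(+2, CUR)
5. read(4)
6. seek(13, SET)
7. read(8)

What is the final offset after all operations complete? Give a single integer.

After 1 (read(2)): returned '52', offset=2
After 2 (read(2)): returned '7C', offset=4
After 3 (seek(15, SET)): offset=15
After 4 (seek(+2, CUR)): offset=16
After 5 (read(4)): returned '', offset=16
After 6 (seek(13, SET)): offset=13
After 7 (read(8)): returned 'XZ1', offset=16

Answer: 16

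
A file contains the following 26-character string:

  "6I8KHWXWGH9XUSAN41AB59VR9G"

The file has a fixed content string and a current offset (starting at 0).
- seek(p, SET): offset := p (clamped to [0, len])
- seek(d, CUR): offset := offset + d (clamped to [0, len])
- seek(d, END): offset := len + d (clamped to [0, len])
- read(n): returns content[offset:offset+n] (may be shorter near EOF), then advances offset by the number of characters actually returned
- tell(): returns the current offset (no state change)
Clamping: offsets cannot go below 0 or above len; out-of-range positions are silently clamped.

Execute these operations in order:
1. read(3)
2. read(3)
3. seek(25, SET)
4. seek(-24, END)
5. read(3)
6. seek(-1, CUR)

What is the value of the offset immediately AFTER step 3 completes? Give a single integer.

After 1 (read(3)): returned '6I8', offset=3
After 2 (read(3)): returned 'KHW', offset=6
After 3 (seek(25, SET)): offset=25

Answer: 25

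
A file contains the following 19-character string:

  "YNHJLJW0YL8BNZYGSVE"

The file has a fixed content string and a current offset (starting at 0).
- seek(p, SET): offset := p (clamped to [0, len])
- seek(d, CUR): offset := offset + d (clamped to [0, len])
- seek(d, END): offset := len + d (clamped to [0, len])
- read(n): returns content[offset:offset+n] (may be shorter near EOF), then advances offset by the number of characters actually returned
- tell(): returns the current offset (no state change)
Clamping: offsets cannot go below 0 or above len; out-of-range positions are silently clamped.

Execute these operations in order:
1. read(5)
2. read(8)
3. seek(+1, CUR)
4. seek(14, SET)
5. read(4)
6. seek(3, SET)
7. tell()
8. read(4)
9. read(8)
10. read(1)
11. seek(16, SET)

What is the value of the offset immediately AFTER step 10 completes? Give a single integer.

Answer: 16

Derivation:
After 1 (read(5)): returned 'YNHJL', offset=5
After 2 (read(8)): returned 'JW0YL8BN', offset=13
After 3 (seek(+1, CUR)): offset=14
After 4 (seek(14, SET)): offset=14
After 5 (read(4)): returned 'YGSV', offset=18
After 6 (seek(3, SET)): offset=3
After 7 (tell()): offset=3
After 8 (read(4)): returned 'JLJW', offset=7
After 9 (read(8)): returned '0YL8BNZY', offset=15
After 10 (read(1)): returned 'G', offset=16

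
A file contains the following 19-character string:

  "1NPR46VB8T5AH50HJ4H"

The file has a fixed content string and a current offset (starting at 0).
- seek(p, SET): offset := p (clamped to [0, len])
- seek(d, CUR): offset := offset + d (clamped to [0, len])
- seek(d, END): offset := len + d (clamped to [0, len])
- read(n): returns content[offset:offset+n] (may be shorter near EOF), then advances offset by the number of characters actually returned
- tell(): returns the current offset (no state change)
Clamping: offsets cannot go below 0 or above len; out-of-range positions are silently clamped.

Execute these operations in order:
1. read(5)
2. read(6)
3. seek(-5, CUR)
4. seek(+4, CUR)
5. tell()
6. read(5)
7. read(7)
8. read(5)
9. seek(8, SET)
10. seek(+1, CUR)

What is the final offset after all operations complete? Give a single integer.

Answer: 9

Derivation:
After 1 (read(5)): returned '1NPR4', offset=5
After 2 (read(6)): returned '6VB8T5', offset=11
After 3 (seek(-5, CUR)): offset=6
After 4 (seek(+4, CUR)): offset=10
After 5 (tell()): offset=10
After 6 (read(5)): returned '5AH50', offset=15
After 7 (read(7)): returned 'HJ4H', offset=19
After 8 (read(5)): returned '', offset=19
After 9 (seek(8, SET)): offset=8
After 10 (seek(+1, CUR)): offset=9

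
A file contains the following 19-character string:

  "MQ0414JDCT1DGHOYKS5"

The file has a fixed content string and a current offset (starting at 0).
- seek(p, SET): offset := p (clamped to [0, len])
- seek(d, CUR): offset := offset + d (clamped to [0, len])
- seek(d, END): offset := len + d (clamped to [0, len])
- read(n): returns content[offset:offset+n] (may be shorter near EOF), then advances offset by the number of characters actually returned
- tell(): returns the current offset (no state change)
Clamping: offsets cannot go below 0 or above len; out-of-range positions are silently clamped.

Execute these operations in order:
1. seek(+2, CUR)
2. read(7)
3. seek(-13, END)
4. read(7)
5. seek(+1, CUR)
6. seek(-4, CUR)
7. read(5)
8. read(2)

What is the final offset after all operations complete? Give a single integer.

Answer: 17

Derivation:
After 1 (seek(+2, CUR)): offset=2
After 2 (read(7)): returned '0414JDC', offset=9
After 3 (seek(-13, END)): offset=6
After 4 (read(7)): returned 'JDCT1DG', offset=13
After 5 (seek(+1, CUR)): offset=14
After 6 (seek(-4, CUR)): offset=10
After 7 (read(5)): returned '1DGHO', offset=15
After 8 (read(2)): returned 'YK', offset=17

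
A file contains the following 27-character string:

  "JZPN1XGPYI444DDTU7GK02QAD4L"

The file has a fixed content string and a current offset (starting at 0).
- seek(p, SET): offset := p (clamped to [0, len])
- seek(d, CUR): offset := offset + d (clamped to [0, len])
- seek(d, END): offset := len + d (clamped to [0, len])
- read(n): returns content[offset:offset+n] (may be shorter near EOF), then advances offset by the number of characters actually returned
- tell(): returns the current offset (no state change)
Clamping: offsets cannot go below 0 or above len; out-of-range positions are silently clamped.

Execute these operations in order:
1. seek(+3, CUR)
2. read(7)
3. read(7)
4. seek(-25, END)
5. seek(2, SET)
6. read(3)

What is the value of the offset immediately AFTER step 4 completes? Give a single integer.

Answer: 2

Derivation:
After 1 (seek(+3, CUR)): offset=3
After 2 (read(7)): returned 'N1XGPYI', offset=10
After 3 (read(7)): returned '444DDTU', offset=17
After 4 (seek(-25, END)): offset=2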